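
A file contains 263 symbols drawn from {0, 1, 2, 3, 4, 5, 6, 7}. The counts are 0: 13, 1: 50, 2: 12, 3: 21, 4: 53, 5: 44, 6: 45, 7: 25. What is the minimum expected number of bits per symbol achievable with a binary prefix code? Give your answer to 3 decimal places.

2.878 bits/symbol

Probabilities are the counts divided by 263.
Repeatedly combine the two least-probable nodes; the expected code length is the sum of the merged weights.
merge 12/263 + 13/263 → 25/263
merge 21/263 + 25/263 → 46/263
merge 25/263 + 44/263 → 69/263
merge 45/263 + 46/263 → 91/263
merge 50/263 + 53/263 → 103/263
merge 69/263 + 91/263 → 160/263
merge 103/263 + 160/263 → 1
L = 25/263 + 46/263 + 69/263 + 91/263 + 103/263 + 160/263 + 1 = 757/263 ≈ 2.878 bits/symbol.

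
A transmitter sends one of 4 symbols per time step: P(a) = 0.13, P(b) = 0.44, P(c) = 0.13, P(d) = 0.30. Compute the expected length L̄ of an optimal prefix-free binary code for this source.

1.82 bits/symbol

Repeatedly combine the two least-probable nodes; the expected code length is the sum of the merged weights.
merge 13/100 + 13/100 → 13/50
merge 13/50 + 3/10 → 14/25
merge 11/25 + 14/25 → 1
L = 13/50 + 14/25 + 1 = 91/50 = 1.82 bits/symbol.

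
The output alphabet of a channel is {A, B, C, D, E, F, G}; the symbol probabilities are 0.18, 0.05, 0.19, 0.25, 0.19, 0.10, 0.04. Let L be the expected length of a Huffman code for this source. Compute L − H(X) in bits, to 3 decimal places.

0.060 bits

Entropy H = −Σ p log₂ p ≈ 2.5898 bits.
Huffman merges: 1/25+1/20→9/100; 9/100+1/10→19/100; 9/50+19/100→37/100; 19/100+19/100→19/50; 1/4+37/100→31/50; 19/50+31/50→1. L = 53/20 ≈ 2.6500.
L − H = 2.6500 − 2.5898 = 0.060 bits.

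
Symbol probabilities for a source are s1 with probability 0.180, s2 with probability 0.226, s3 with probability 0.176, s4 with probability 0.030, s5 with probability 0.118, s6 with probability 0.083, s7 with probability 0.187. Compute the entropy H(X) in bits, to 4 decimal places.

H = −Σ pᵢ log₂ pᵢ.
−0.180·log₂(0.180) = 0.4453
−0.226·log₂(0.226) = 0.4849
−0.176·log₂(0.176) = 0.4411
−0.030·log₂(0.030) = 0.1518
−0.118·log₂(0.118) = 0.3638
−0.083·log₂(0.083) = 0.2980
−0.187·log₂(0.187) = 0.4523
Sum ≈ 2.6373 → 2.6373 bits.

2.6373 bits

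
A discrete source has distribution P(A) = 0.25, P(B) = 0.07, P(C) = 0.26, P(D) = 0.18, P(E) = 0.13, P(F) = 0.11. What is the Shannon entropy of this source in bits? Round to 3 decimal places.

H = −Σ pᵢ log₂ pᵢ.
−0.25·log₂(0.25) = 0.5000
−0.07·log₂(0.07) = 0.2686
−0.26·log₂(0.26) = 0.5053
−0.18·log₂(0.18) = 0.4453
−0.13·log₂(0.13) = 0.3826
−0.11·log₂(0.11) = 0.3503
Sum ≈ 2.4521 → 2.452 bits.

2.452 bits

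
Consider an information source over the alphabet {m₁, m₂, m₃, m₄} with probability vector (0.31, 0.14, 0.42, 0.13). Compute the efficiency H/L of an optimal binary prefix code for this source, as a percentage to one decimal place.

98.9%

Entropy H = −Σ p log₂ p ≈ 1.8292 bits.
Huffman merges: 13/100+7/50→27/100; 27/100+31/100→29/50; 21/50+29/50→1. L = 37/20 ≈ 1.8500.
Efficiency = H/L = 1.8292/1.8500 = 98.9%.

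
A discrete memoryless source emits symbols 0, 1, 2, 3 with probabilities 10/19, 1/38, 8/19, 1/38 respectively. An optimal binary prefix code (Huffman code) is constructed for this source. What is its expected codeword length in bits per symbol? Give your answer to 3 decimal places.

1.526 bits/symbol

Repeatedly combine the two least-probable nodes; the expected code length is the sum of the merged weights.
merge 1/38 + 1/38 → 1/19
merge 1/19 + 8/19 → 9/19
merge 9/19 + 10/19 → 1
L = 1/19 + 9/19 + 1 = 29/19 ≈ 1.526 bits/symbol.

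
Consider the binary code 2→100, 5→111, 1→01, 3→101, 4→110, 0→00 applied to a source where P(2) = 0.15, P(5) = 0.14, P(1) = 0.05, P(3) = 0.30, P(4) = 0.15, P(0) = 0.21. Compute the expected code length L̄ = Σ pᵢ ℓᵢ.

2.74 bits/symbol

L̄ = Σ pᵢ·ℓᵢ = 0.15·3 + 0.14·3 + 0.05·2 + 0.30·3 + 0.15·3 + 0.21·2 = 2.74 bits/symbol.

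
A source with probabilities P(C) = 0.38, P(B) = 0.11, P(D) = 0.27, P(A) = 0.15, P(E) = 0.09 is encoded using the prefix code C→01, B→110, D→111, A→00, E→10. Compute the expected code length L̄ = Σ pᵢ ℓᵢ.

2.38 bits/symbol

L̄ = Σ pᵢ·ℓᵢ = 0.38·2 + 0.11·3 + 0.27·3 + 0.15·2 + 0.09·2 = 2.38 bits/symbol.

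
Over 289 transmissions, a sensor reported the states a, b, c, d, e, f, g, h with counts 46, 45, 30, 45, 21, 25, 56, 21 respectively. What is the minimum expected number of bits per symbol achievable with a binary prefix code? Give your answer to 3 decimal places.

2.952 bits/symbol

Probabilities are the counts divided by 289.
Repeatedly combine the two least-probable nodes; the expected code length is the sum of the merged weights.
merge 21/289 + 21/289 → 42/289
merge 25/289 + 30/289 → 55/289
merge 42/289 + 45/289 → 87/289
merge 45/289 + 46/289 → 91/289
merge 55/289 + 56/289 → 111/289
merge 87/289 + 91/289 → 178/289
merge 111/289 + 178/289 → 1
L = 42/289 + 55/289 + 87/289 + 91/289 + 111/289 + 178/289 + 1 = 853/289 ≈ 2.952 bits/symbol.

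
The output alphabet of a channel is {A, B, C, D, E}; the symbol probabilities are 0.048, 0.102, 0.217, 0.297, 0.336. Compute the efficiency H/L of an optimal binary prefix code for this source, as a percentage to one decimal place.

96.4%

Entropy H = −Σ p log₂ p ≈ 2.0734 bits.
Huffman merges: 6/125+51/500→3/20; 3/20+217/1000→367/1000; 297/1000+42/125→633/1000; 367/1000+633/1000→1. L = 43/20 ≈ 2.1500.
Efficiency = H/L = 2.0734/2.1500 = 96.4%.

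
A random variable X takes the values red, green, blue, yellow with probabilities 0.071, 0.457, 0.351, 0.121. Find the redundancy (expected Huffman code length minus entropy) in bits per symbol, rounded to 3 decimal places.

0.049 bits

Entropy H = −Σ p log₂ p ≈ 1.6861 bits.
Huffman merges: 71/1000+121/1000→24/125; 24/125+351/1000→543/1000; 457/1000+543/1000→1. L = 347/200 ≈ 1.7350.
L − H = 1.7350 − 1.6861 = 0.049 bits.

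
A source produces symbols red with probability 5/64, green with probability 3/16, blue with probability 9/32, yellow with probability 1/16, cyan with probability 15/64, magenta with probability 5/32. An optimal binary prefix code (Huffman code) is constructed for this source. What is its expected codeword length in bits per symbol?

2.4375 bits/symbol

Repeatedly combine the two least-probable nodes; the expected code length is the sum of the merged weights.
merge 1/16 + 5/64 → 9/64
merge 9/64 + 5/32 → 19/64
merge 3/16 + 15/64 → 27/64
merge 9/32 + 19/64 → 37/64
merge 27/64 + 37/64 → 1
L = 9/64 + 19/64 + 27/64 + 37/64 + 1 = 39/16 = 2.4375 bits/symbol.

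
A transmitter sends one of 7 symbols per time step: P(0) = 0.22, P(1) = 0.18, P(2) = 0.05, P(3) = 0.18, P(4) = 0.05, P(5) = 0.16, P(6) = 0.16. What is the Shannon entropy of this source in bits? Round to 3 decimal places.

H = −Σ pᵢ log₂ pᵢ.
−0.22·log₂(0.22) = 0.4806
−0.18·log₂(0.18) = 0.4453
−0.05·log₂(0.05) = 0.2161
−0.18·log₂(0.18) = 0.4453
−0.05·log₂(0.05) = 0.2161
−0.16·log₂(0.16) = 0.4230
−0.16·log₂(0.16) = 0.4230
Sum ≈ 2.6494 → 2.649 bits.

2.649 bits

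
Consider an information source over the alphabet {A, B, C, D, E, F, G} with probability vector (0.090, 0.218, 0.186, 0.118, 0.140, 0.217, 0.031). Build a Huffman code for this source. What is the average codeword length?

2.686 bits/symbol

Repeatedly combine the two least-probable nodes; the expected code length is the sum of the merged weights.
merge 31/1000 + 9/100 → 121/1000
merge 59/500 + 121/1000 → 239/1000
merge 7/50 + 93/500 → 163/500
merge 217/1000 + 109/500 → 87/200
merge 239/1000 + 163/500 → 113/200
merge 87/200 + 113/200 → 1
L = 121/1000 + 239/1000 + 163/500 + 87/200 + 113/200 + 1 = 1343/500 = 2.686 bits/symbol.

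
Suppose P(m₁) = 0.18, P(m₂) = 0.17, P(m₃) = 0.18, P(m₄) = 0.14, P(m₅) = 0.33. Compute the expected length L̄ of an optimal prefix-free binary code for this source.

2.31 bits/symbol

Repeatedly combine the two least-probable nodes; the expected code length is the sum of the merged weights.
merge 7/50 + 17/100 → 31/100
merge 9/50 + 9/50 → 9/25
merge 31/100 + 33/100 → 16/25
merge 9/25 + 16/25 → 1
L = 31/100 + 9/25 + 16/25 + 1 = 231/100 = 2.31 bits/symbol.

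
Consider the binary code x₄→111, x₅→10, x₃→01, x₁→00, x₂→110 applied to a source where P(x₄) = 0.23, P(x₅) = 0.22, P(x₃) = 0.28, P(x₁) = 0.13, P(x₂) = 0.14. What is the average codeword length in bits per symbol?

L̄ = Σ pᵢ·ℓᵢ = 0.23·3 + 0.22·2 + 0.28·2 + 0.13·2 + 0.14·3 = 2.37 bits/symbol.

2.37 bits/symbol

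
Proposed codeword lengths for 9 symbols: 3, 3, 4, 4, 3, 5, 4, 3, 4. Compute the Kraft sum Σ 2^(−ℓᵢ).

0.78125

With common denominator 2^5 = 32: Σ 2^(−ℓᵢ) = 4/32 + 4/32 + 2/32 + 2/32 + 4/32 + 1/32 + 2/32 + 4/32 + 2/32 = 25/32 = 0.78125.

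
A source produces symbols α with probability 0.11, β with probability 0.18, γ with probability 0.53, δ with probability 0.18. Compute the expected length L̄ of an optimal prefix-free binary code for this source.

Repeatedly combine the two least-probable nodes; the expected code length is the sum of the merged weights.
merge 11/100 + 9/50 → 29/100
merge 9/50 + 29/100 → 47/100
merge 47/100 + 53/100 → 1
L = 29/100 + 47/100 + 1 = 44/25 = 1.76 bits/symbol.

1.76 bits/symbol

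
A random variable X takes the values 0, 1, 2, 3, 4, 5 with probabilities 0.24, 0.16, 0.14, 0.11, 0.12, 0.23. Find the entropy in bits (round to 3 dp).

H = −Σ pᵢ log₂ pᵢ.
−0.24·log₂(0.24) = 0.4941
−0.16·log₂(0.16) = 0.4230
−0.14·log₂(0.14) = 0.3971
−0.11·log₂(0.11) = 0.3503
−0.12·log₂(0.12) = 0.3671
−0.23·log₂(0.23) = 0.4877
Sum ≈ 2.5193 → 2.519 bits.

2.519 bits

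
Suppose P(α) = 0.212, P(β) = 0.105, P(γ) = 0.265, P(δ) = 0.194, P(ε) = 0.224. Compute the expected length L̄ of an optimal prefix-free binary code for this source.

2.299 bits/symbol

Repeatedly combine the two least-probable nodes; the expected code length is the sum of the merged weights.
merge 21/200 + 97/500 → 299/1000
merge 53/250 + 28/125 → 109/250
merge 53/200 + 299/1000 → 141/250
merge 109/250 + 141/250 → 1
L = 299/1000 + 109/250 + 141/250 + 1 = 2299/1000 = 2.299 bits/symbol.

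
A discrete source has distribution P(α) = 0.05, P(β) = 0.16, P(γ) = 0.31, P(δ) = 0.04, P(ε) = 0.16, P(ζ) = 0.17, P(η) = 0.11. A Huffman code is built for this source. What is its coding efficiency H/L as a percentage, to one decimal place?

98.0%

Entropy H = −Σ p log₂ p ≈ 2.5566 bits.
Huffman merges: 1/25+1/20→9/100; 9/100+11/100→1/5; 4/25+4/25→8/25; 17/100+1/5→37/100; 31/100+8/25→63/100; 37/100+63/100→1. L = 261/100 ≈ 2.6100.
Efficiency = H/L = 2.5566/2.6100 = 98.0%.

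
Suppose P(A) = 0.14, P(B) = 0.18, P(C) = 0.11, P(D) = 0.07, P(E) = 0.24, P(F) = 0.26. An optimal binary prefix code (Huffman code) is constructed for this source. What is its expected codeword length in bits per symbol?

Repeatedly combine the two least-probable nodes; the expected code length is the sum of the merged weights.
merge 7/100 + 11/100 → 9/50
merge 7/50 + 9/50 → 8/25
merge 9/50 + 6/25 → 21/50
merge 13/50 + 8/25 → 29/50
merge 21/50 + 29/50 → 1
L = 9/50 + 8/25 + 21/50 + 29/50 + 1 = 5/2 = 2.5 bits/symbol.

2.5 bits/symbol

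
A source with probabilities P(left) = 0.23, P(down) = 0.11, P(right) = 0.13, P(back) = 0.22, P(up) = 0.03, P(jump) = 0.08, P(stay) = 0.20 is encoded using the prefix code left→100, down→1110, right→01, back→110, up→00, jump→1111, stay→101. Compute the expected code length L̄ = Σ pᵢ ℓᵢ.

3.03 bits/symbol

L̄ = Σ pᵢ·ℓᵢ = 0.23·3 + 0.11·4 + 0.13·2 + 0.22·3 + 0.03·2 + 0.08·4 + 0.20·3 = 3.03 bits/symbol.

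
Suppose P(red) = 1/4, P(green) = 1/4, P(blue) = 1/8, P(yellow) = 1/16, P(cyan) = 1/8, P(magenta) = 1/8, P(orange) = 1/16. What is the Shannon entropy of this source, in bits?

2.625 bits

Each probability is a power of 1/2, so log₂(1/p) is an integer.
H = Σ p·log₂(1/p) = 1/4·2 + 1/4·2 + 1/8·3 + 1/16·4 + 1/8·3 + 1/8·3 + 1/16·4 = 2.625 bits.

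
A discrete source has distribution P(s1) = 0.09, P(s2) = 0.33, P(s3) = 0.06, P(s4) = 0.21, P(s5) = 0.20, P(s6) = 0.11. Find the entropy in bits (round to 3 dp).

2.372 bits

H = −Σ pᵢ log₂ pᵢ.
−0.09·log₂(0.09) = 0.3127
−0.33·log₂(0.33) = 0.5278
−0.06·log₂(0.06) = 0.2435
−0.21·log₂(0.21) = 0.4728
−0.20·log₂(0.20) = 0.4644
−0.11·log₂(0.11) = 0.3503
Sum ≈ 2.3715 → 2.372 bits.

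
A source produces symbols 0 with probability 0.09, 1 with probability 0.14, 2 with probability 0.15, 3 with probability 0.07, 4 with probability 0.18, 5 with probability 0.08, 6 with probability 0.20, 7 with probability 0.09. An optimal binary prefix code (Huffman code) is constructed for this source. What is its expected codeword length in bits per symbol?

2.95 bits/symbol

Repeatedly combine the two least-probable nodes; the expected code length is the sum of the merged weights.
merge 7/100 + 2/25 → 3/20
merge 9/100 + 9/100 → 9/50
merge 7/50 + 3/20 → 29/100
merge 3/20 + 9/50 → 33/100
merge 9/50 + 1/5 → 19/50
merge 29/100 + 33/100 → 31/50
merge 19/50 + 31/50 → 1
L = 3/20 + 9/50 + 29/100 + 33/100 + 19/50 + 31/50 + 1 = 59/20 = 2.95 bits/symbol.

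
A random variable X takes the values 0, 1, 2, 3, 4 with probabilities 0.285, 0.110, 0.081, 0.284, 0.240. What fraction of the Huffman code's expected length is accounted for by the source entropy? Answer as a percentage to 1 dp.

Entropy H = −Σ p log₂ p ≈ 2.1700 bits.
Huffman merges: 81/1000+11/100→191/1000; 191/1000+6/25→431/1000; 71/250+57/200→569/1000; 431/1000+569/1000→1. L = 2191/1000 ≈ 2.1910.
Efficiency = H/L = 2.1700/2.1910 = 99.0%.

99.0%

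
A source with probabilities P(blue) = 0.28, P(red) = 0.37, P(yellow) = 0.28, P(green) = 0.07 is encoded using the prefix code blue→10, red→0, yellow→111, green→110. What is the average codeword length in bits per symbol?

L̄ = Σ pᵢ·ℓᵢ = 0.28·2 + 0.37·1 + 0.28·3 + 0.07·3 = 1.98 bits/symbol.

1.98 bits/symbol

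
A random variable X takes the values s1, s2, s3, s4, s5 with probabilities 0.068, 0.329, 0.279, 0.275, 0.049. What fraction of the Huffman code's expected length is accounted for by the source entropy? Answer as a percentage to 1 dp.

Entropy H = −Σ p log₂ p ≈ 2.0306 bits.
Huffman merges: 49/1000+17/250→117/1000; 117/1000+11/40→49/125; 279/1000+329/1000→76/125; 49/125+76/125→1. L = 2117/1000 ≈ 2.1170.
Efficiency = H/L = 2.0306/2.1170 = 95.9%.

95.9%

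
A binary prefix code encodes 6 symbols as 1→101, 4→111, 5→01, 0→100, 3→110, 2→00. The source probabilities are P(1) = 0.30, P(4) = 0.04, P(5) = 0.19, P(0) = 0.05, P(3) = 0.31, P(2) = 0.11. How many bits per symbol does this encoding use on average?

L̄ = Σ pᵢ·ℓᵢ = 0.30·3 + 0.04·3 + 0.19·2 + 0.05·3 + 0.31·3 + 0.11·2 = 2.7 bits/symbol.

2.7 bits/symbol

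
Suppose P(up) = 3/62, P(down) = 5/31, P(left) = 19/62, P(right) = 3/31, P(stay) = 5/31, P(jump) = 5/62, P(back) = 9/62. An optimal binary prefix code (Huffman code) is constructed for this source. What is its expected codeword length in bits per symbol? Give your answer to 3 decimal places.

Repeatedly combine the two least-probable nodes; the expected code length is the sum of the merged weights.
merge 3/62 + 5/62 → 4/31
merge 3/31 + 4/31 → 7/31
merge 9/62 + 5/31 → 19/62
merge 5/31 + 7/31 → 12/31
merge 19/62 + 19/62 → 19/31
merge 12/31 + 19/31 → 1
L = 4/31 + 7/31 + 19/62 + 12/31 + 19/31 + 1 = 165/62 ≈ 2.661 bits/symbol.

2.661 bits/symbol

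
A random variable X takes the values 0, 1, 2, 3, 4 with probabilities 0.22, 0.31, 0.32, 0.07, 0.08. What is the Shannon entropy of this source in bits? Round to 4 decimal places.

2.0905 bits

H = −Σ pᵢ log₂ pᵢ.
−0.22·log₂(0.22) = 0.4806
−0.31·log₂(0.31) = 0.5238
−0.32·log₂(0.32) = 0.5260
−0.07·log₂(0.07) = 0.2686
−0.08·log₂(0.08) = 0.2915
Sum ≈ 2.0905 → 2.0905 bits.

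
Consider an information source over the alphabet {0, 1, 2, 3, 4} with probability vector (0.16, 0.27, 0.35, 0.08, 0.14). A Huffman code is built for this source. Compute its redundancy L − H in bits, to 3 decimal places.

Entropy H = −Σ p log₂ p ≈ 2.1518 bits.
Huffman merges: 2/25+7/50→11/50; 4/25+11/50→19/50; 27/100+7/20→31/50; 19/50+31/50→1. L = 111/50 ≈ 2.2200.
L − H = 2.2200 − 2.1518 = 0.068 bits.

0.068 bits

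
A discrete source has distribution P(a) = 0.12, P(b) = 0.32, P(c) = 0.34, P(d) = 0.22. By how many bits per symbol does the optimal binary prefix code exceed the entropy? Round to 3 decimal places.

0.097 bits

Entropy H = −Σ p log₂ p ≈ 1.9028 bits.
Huffman merges: 3/25+11/50→17/50; 8/25+17/50→33/50; 17/50+33/50→1. L = 2 ≈ 2.0000.
L − H = 2.0000 − 1.9028 = 0.097 bits.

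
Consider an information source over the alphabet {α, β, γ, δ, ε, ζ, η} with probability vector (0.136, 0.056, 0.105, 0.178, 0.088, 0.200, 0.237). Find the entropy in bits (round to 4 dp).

2.6742 bits

H = −Σ pᵢ log₂ pᵢ.
−0.136·log₂(0.136) = 0.3915
−0.056·log₂(0.056) = 0.2329
−0.105·log₂(0.105) = 0.3414
−0.178·log₂(0.178) = 0.4432
−0.088·log₂(0.088) = 0.3086
−0.200·log₂(0.200) = 0.4644
−0.237·log₂(0.237) = 0.4923
Sum ≈ 2.6742 → 2.6742 bits.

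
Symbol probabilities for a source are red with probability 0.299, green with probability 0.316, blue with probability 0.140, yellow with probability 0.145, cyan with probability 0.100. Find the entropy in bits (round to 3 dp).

H = −Σ pᵢ log₂ pᵢ.
−0.299·log₂(0.299) = 0.5208
−0.316·log₂(0.316) = 0.5252
−0.140·log₂(0.140) = 0.3971
−0.145·log₂(0.145) = 0.4040
−0.100·log₂(0.100) = 0.3322
Sum ≈ 2.1792 → 2.179 bits.

2.179 bits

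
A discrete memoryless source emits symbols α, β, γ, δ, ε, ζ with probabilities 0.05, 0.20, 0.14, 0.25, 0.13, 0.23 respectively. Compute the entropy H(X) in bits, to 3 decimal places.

H = −Σ pᵢ log₂ pᵢ.
−0.05·log₂(0.05) = 0.2161
−0.20·log₂(0.20) = 0.4644
−0.14·log₂(0.14) = 0.3971
−0.25·log₂(0.25) = 0.5000
−0.13·log₂(0.13) = 0.3826
−0.23·log₂(0.23) = 0.4877
Sum ≈ 2.4479 → 2.448 bits.

2.448 bits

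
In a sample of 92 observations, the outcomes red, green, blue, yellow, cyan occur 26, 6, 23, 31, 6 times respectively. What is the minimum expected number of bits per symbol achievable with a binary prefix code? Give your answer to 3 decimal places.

Probabilities are the counts divided by 92.
Repeatedly combine the two least-probable nodes; the expected code length is the sum of the merged weights.
merge 3/46 + 3/46 → 3/23
merge 3/23 + 1/4 → 35/92
merge 13/46 + 31/92 → 57/92
merge 35/92 + 57/92 → 1
L = 3/23 + 35/92 + 57/92 + 1 = 49/23 ≈ 2.130 bits/symbol.

2.130 bits/symbol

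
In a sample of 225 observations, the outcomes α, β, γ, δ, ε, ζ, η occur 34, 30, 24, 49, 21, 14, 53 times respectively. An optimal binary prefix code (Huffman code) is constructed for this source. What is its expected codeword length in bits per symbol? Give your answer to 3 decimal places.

2.702 bits/symbol

Probabilities are the counts divided by 225.
Repeatedly combine the two least-probable nodes; the expected code length is the sum of the merged weights.
merge 14/225 + 7/75 → 7/45
merge 8/75 + 2/15 → 6/25
merge 34/225 + 7/45 → 23/75
merge 49/225 + 53/225 → 34/75
merge 6/25 + 23/75 → 41/75
merge 34/75 + 41/75 → 1
L = 7/45 + 6/25 + 23/75 + 34/75 + 41/75 + 1 = 608/225 ≈ 2.702 bits/symbol.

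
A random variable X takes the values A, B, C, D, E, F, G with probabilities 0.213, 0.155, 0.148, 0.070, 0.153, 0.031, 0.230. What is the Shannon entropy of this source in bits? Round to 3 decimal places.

2.626 bits

H = −Σ pᵢ log₂ pᵢ.
−0.213·log₂(0.213) = 0.4752
−0.155·log₂(0.155) = 0.4169
−0.148·log₂(0.148) = 0.4079
−0.070·log₂(0.070) = 0.2686
−0.153·log₂(0.153) = 0.4144
−0.031·log₂(0.031) = 0.1554
−0.230·log₂(0.230) = 0.4877
Sum ≈ 2.6260 → 2.626 bits.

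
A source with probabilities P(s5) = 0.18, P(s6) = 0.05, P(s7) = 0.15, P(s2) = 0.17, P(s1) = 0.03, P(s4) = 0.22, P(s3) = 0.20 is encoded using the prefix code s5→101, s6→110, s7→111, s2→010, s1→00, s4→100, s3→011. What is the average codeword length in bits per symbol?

L̄ = Σ pᵢ·ℓᵢ = 0.18·3 + 0.05·3 + 0.15·3 + 0.17·3 + 0.03·2 + 0.22·3 + 0.20·3 = 2.97 bits/symbol.

2.97 bits/symbol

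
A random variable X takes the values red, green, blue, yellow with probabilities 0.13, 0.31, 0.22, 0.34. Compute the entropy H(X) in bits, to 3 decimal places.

1.916 bits

H = −Σ pᵢ log₂ pᵢ.
−0.13·log₂(0.13) = 0.3826
−0.31·log₂(0.31) = 0.5238
−0.22·log₂(0.22) = 0.4806
−0.34·log₂(0.34) = 0.5292
Sum ≈ 1.9162 → 1.916 bits.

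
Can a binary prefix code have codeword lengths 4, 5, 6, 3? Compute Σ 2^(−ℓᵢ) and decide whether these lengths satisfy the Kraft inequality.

0.234375; yes

With common denominator 2^6 = 64: Σ 2^(−ℓᵢ) = 4/64 + 2/64 + 1/64 + 8/64 = 15/64 = 0.234375.
Kraft's inequality requires Σ ≤ 1; here Σ = 0.234375 ≤ 1, so such a prefix code exists.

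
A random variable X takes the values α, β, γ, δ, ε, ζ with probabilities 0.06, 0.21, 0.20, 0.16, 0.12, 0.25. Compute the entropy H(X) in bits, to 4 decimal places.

2.4708 bits

H = −Σ pᵢ log₂ pᵢ.
−0.06·log₂(0.06) = 0.2435
−0.21·log₂(0.21) = 0.4728
−0.20·log₂(0.20) = 0.4644
−0.16·log₂(0.16) = 0.4230
−0.12·log₂(0.12) = 0.3671
−0.25·log₂(0.25) = 0.5000
Sum ≈ 2.4708 → 2.4708 bits.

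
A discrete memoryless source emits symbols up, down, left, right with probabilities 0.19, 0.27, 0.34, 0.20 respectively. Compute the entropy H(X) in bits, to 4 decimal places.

H = −Σ pᵢ log₂ pᵢ.
−0.19·log₂(0.19) = 0.4552
−0.27·log₂(0.27) = 0.5100
−0.34·log₂(0.34) = 0.5292
−0.20·log₂(0.20) = 0.4644
Sum ≈ 1.9588 → 1.9588 bits.

1.9588 bits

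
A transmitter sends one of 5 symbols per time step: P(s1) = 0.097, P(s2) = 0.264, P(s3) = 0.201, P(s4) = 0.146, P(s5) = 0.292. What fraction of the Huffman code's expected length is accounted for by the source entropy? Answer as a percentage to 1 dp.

99.1%

Entropy H = −Σ p log₂ p ≈ 2.2229 bits.
Huffman merges: 97/1000+73/500→243/1000; 201/1000+243/1000→111/250; 33/125+73/250→139/250; 111/250+139/250→1. L = 2243/1000 ≈ 2.2430.
Efficiency = H/L = 2.2229/2.2430 = 99.1%.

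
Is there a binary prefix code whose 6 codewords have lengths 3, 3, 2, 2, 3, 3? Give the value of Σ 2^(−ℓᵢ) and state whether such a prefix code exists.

1; yes

With common denominator 2^3 = 8: Σ 2^(−ℓᵢ) = 1/8 + 1/8 + 2/8 + 2/8 + 1/8 + 1/8 = 8/8 = 1.
Kraft's inequality requires Σ ≤ 1; here Σ = 1 ≤ 1, so such a prefix code exists.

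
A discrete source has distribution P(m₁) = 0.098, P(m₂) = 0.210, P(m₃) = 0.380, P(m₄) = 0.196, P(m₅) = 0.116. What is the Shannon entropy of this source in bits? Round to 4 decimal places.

2.1530 bits

H = −Σ pᵢ log₂ pᵢ.
−0.098·log₂(0.098) = 0.3284
−0.210·log₂(0.210) = 0.4728
−0.380·log₂(0.380) = 0.5305
−0.196·log₂(0.196) = 0.4608
−0.116·log₂(0.116) = 0.3605
Sum ≈ 2.1530 → 2.1530 bits.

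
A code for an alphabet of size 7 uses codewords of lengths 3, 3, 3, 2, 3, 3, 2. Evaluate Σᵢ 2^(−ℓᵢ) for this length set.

1.125

With common denominator 2^3 = 8: Σ 2^(−ℓᵢ) = 1/8 + 1/8 + 1/8 + 2/8 + 1/8 + 1/8 + 2/8 = 9/8 = 1.125.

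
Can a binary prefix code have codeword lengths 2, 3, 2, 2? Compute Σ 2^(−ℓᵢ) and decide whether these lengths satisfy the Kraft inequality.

0.875; yes

With common denominator 2^3 = 8: Σ 2^(−ℓᵢ) = 2/8 + 1/8 + 2/8 + 2/8 = 7/8 = 0.875.
Kraft's inequality requires Σ ≤ 1; here Σ = 0.875 ≤ 1, so such a prefix code exists.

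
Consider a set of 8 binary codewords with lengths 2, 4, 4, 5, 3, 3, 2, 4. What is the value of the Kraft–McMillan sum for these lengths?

With common denominator 2^5 = 32: Σ 2^(−ℓᵢ) = 8/32 + 2/32 + 2/32 + 1/32 + 4/32 + 4/32 + 8/32 + 2/32 = 31/32 = 0.96875.

0.96875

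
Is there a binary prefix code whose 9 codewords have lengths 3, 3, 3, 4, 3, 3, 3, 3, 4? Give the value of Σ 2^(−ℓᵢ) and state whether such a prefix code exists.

With common denominator 2^4 = 16: Σ 2^(−ℓᵢ) = 2/16 + 2/16 + 2/16 + 1/16 + 2/16 + 2/16 + 2/16 + 2/16 + 1/16 = 16/16 = 1.
Kraft's inequality requires Σ ≤ 1; here Σ = 1 ≤ 1, so such a prefix code exists.

1; yes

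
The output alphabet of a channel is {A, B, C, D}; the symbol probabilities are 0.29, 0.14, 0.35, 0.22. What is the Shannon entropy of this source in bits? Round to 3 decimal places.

H = −Σ pᵢ log₂ pᵢ.
−0.29·log₂(0.29) = 0.5179
−0.14·log₂(0.14) = 0.3971
−0.35·log₂(0.35) = 0.5301
−0.22·log₂(0.22) = 0.4806
Sum ≈ 1.9257 → 1.926 bits.

1.926 bits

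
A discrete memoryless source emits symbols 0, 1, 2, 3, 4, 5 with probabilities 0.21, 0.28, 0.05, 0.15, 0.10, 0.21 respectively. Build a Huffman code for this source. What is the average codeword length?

Repeatedly combine the two least-probable nodes; the expected code length is the sum of the merged weights.
merge 1/20 + 1/10 → 3/20
merge 3/20 + 3/20 → 3/10
merge 21/100 + 21/100 → 21/50
merge 7/25 + 3/10 → 29/50
merge 21/50 + 29/50 → 1
L = 3/20 + 3/10 + 21/50 + 29/50 + 1 = 49/20 = 2.45 bits/symbol.

2.45 bits/symbol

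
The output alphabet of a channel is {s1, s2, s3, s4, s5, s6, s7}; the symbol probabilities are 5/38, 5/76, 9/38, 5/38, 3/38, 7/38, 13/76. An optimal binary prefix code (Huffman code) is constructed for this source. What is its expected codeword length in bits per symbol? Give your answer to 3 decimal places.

2.724 bits/symbol

Repeatedly combine the two least-probable nodes; the expected code length is the sum of the merged weights.
merge 5/76 + 3/38 → 11/76
merge 5/38 + 5/38 → 5/19
merge 11/76 + 13/76 → 6/19
merge 7/38 + 9/38 → 8/19
merge 5/19 + 6/19 → 11/19
merge 8/19 + 11/19 → 1
L = 11/76 + 5/19 + 6/19 + 8/19 + 11/19 + 1 = 207/76 ≈ 2.724 bits/symbol.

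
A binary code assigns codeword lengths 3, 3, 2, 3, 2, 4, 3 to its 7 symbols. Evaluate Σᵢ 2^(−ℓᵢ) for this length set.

1.0625

With common denominator 2^4 = 16: Σ 2^(−ℓᵢ) = 2/16 + 2/16 + 4/16 + 2/16 + 4/16 + 1/16 + 2/16 = 17/16 = 1.0625.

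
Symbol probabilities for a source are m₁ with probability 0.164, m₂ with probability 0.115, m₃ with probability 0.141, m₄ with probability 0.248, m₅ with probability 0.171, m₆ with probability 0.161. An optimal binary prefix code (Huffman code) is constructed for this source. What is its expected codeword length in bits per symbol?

2.581 bits/symbol

Repeatedly combine the two least-probable nodes; the expected code length is the sum of the merged weights.
merge 23/200 + 141/1000 → 32/125
merge 161/1000 + 41/250 → 13/40
merge 171/1000 + 31/125 → 419/1000
merge 32/125 + 13/40 → 581/1000
merge 419/1000 + 581/1000 → 1
L = 32/125 + 13/40 + 419/1000 + 581/1000 + 1 = 2581/1000 = 2.581 bits/symbol.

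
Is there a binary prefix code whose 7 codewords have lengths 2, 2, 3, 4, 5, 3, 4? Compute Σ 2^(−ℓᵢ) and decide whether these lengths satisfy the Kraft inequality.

0.90625; yes

With common denominator 2^5 = 32: Σ 2^(−ℓᵢ) = 8/32 + 8/32 + 4/32 + 2/32 + 1/32 + 4/32 + 2/32 = 29/32 = 0.90625.
Kraft's inequality requires Σ ≤ 1; here Σ = 0.90625 ≤ 1, so such a prefix code exists.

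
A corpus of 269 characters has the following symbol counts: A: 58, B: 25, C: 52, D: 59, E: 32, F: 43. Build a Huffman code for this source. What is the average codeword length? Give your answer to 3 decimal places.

2.565 bits/symbol

Probabilities are the counts divided by 269.
Repeatedly combine the two least-probable nodes; the expected code length is the sum of the merged weights.
merge 25/269 + 32/269 → 57/269
merge 43/269 + 52/269 → 95/269
merge 57/269 + 58/269 → 115/269
merge 59/269 + 95/269 → 154/269
merge 115/269 + 154/269 → 1
L = 57/269 + 95/269 + 115/269 + 154/269 + 1 = 690/269 ≈ 2.565 bits/symbol.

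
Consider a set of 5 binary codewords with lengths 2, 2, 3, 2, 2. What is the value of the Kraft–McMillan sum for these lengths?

With common denominator 2^3 = 8: Σ 2^(−ℓᵢ) = 2/8 + 2/8 + 1/8 + 2/8 + 2/8 = 9/8 = 1.125.

1.125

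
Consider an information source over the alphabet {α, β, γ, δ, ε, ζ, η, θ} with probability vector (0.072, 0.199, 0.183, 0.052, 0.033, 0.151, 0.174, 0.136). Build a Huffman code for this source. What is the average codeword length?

2.86 bits/symbol

Repeatedly combine the two least-probable nodes; the expected code length is the sum of the merged weights.
merge 33/1000 + 13/250 → 17/200
merge 9/125 + 17/200 → 157/1000
merge 17/125 + 151/1000 → 287/1000
merge 157/1000 + 87/500 → 331/1000
merge 183/1000 + 199/1000 → 191/500
merge 287/1000 + 331/1000 → 309/500
merge 191/500 + 309/500 → 1
L = 17/200 + 157/1000 + 287/1000 + 331/1000 + 191/500 + 309/500 + 1 = 143/50 = 2.86 bits/symbol.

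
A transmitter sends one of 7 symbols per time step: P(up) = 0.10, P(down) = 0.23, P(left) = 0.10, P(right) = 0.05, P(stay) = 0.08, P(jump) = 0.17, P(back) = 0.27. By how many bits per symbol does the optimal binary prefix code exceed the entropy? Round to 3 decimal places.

Entropy H = −Σ p log₂ p ≈ 2.6043 bits.
Huffman merges: 1/20+2/25→13/100; 1/10+1/10→1/5; 13/100+17/100→3/10; 1/5+23/100→43/100; 27/100+3/10→57/100; 43/100+57/100→1. L = 263/100 ≈ 2.6300.
L − H = 2.6300 − 2.6043 = 0.026 bits.

0.026 bits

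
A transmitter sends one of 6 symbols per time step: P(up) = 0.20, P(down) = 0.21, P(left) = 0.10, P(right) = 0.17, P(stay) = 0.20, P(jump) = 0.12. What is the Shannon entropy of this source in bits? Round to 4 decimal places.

H = −Σ pᵢ log₂ pᵢ.
−0.20·log₂(0.20) = 0.4644
−0.21·log₂(0.21) = 0.4728
−0.10·log₂(0.10) = 0.3322
−0.17·log₂(0.17) = 0.4346
−0.20·log₂(0.20) = 0.4644
−0.12·log₂(0.12) = 0.3671
Sum ≈ 2.5354 → 2.5354 bits.

2.5354 bits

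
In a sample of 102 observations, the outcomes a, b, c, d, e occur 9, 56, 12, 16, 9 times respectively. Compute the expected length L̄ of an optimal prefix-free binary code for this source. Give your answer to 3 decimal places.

1.902 bits/symbol

Probabilities are the counts divided by 102.
Repeatedly combine the two least-probable nodes; the expected code length is the sum of the merged weights.
merge 3/34 + 3/34 → 3/17
merge 2/17 + 8/51 → 14/51
merge 3/17 + 14/51 → 23/51
merge 23/51 + 28/51 → 1
L = 3/17 + 14/51 + 23/51 + 1 = 97/51 ≈ 1.902 bits/symbol.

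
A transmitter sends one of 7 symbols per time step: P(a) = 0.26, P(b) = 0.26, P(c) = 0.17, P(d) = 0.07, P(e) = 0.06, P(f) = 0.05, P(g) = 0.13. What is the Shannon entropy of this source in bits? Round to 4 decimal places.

2.5560 bits

H = −Σ pᵢ log₂ pᵢ.
−0.26·log₂(0.26) = 0.5053
−0.26·log₂(0.26) = 0.5053
−0.17·log₂(0.17) = 0.4346
−0.07·log₂(0.07) = 0.2686
−0.06·log₂(0.06) = 0.2435
−0.05·log₂(0.05) = 0.2161
−0.13·log₂(0.13) = 0.3826
Sum ≈ 2.5560 → 2.5560 bits.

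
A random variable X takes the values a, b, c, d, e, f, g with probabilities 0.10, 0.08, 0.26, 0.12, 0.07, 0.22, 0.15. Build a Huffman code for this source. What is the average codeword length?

Repeatedly combine the two least-probable nodes; the expected code length is the sum of the merged weights.
merge 7/100 + 2/25 → 3/20
merge 1/10 + 3/25 → 11/50
merge 3/20 + 3/20 → 3/10
merge 11/50 + 11/50 → 11/25
merge 13/50 + 3/10 → 14/25
merge 11/25 + 14/25 → 1
L = 3/20 + 11/50 + 3/10 + 11/25 + 14/25 + 1 = 267/100 = 2.67 bits/symbol.

2.67 bits/symbol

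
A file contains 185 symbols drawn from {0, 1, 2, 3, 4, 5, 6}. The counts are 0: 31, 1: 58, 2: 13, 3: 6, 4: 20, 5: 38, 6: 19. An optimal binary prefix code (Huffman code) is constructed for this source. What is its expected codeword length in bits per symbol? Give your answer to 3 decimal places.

Probabilities are the counts divided by 185.
Repeatedly combine the two least-probable nodes; the expected code length is the sum of the merged weights.
merge 6/185 + 13/185 → 19/185
merge 19/185 + 19/185 → 38/185
merge 4/37 + 31/185 → 51/185
merge 38/185 + 38/185 → 76/185
merge 51/185 + 58/185 → 109/185
merge 76/185 + 109/185 → 1
L = 19/185 + 38/185 + 51/185 + 76/185 + 109/185 + 1 = 478/185 ≈ 2.584 bits/symbol.

2.584 bits/symbol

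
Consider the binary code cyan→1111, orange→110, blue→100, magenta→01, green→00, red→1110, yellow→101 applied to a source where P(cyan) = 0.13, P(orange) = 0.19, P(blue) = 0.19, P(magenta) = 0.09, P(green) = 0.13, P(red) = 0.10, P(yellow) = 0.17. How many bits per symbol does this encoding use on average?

L̄ = Σ pᵢ·ℓᵢ = 0.13·4 + 0.19·3 + 0.19·3 + 0.09·2 + 0.13·2 + 0.10·4 + 0.17·3 = 3.01 bits/symbol.

3.01 bits/symbol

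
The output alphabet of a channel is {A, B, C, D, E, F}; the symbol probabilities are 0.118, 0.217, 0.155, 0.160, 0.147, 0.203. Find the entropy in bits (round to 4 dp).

2.5557 bits

H = −Σ pᵢ log₂ pᵢ.
−0.118·log₂(0.118) = 0.3638
−0.217·log₂(0.217) = 0.4783
−0.155·log₂(0.155) = 0.4169
−0.160·log₂(0.160) = 0.4230
−0.147·log₂(0.147) = 0.4066
−0.203·log₂(0.203) = 0.4670
Sum ≈ 2.5557 → 2.5557 bits.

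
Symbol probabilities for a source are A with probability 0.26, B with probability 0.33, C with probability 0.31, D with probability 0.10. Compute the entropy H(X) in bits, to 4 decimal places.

H = −Σ pᵢ log₂ pᵢ.
−0.26·log₂(0.26) = 0.5053
−0.33·log₂(0.33) = 0.5278
−0.31·log₂(0.31) = 0.5238
−0.10·log₂(0.10) = 0.3322
Sum ≈ 1.8891 → 1.8891 bits.

1.8891 bits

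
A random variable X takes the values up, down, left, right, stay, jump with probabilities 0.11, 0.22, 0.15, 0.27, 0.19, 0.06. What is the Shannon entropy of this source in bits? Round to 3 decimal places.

2.450 bits

H = −Σ pᵢ log₂ pᵢ.
−0.11·log₂(0.11) = 0.3503
−0.22·log₂(0.22) = 0.4806
−0.15·log₂(0.15) = 0.4105
−0.27·log₂(0.27) = 0.5100
−0.19·log₂(0.19) = 0.4552
−0.06·log₂(0.06) = 0.2435
Sum ≈ 2.4502 → 2.450 bits.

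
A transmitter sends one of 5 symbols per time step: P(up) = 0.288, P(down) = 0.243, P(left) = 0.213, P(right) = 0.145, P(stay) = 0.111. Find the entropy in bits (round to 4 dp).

H = −Σ pᵢ log₂ pᵢ.
−0.288·log₂(0.288) = 0.5172
−0.243·log₂(0.243) = 0.4960
−0.213·log₂(0.213) = 0.4752
−0.145·log₂(0.145) = 0.4040
−0.111·log₂(0.111) = 0.3520
Sum ≈ 2.2444 → 2.2444 bits.

2.2444 bits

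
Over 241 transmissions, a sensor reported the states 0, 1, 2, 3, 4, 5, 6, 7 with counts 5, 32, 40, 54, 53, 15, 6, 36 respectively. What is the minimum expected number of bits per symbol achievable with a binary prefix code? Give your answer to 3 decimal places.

Probabilities are the counts divided by 241.
Repeatedly combine the two least-probable nodes; the expected code length is the sum of the merged weights.
merge 5/241 + 6/241 → 11/241
merge 11/241 + 15/241 → 26/241
merge 26/241 + 32/241 → 58/241
merge 36/241 + 40/241 → 76/241
merge 53/241 + 54/241 → 107/241
merge 58/241 + 76/241 → 134/241
merge 107/241 + 134/241 → 1
L = 11/241 + 26/241 + 58/241 + 76/241 + 107/241 + 134/241 + 1 = 653/241 ≈ 2.710 bits/symbol.

2.710 bits/symbol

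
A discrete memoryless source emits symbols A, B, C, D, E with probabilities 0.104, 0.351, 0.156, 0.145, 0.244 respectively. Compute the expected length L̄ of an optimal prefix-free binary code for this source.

Repeatedly combine the two least-probable nodes; the expected code length is the sum of the merged weights.
merge 13/125 + 29/200 → 249/1000
merge 39/250 + 61/250 → 2/5
merge 249/1000 + 351/1000 → 3/5
merge 2/5 + 3/5 → 1
L = 249/1000 + 2/5 + 3/5 + 1 = 2249/1000 = 2.249 bits/symbol.

2.249 bits/symbol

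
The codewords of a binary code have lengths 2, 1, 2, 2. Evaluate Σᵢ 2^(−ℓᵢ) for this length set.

1.25

With common denominator 2^2 = 4: Σ 2^(−ℓᵢ) = 1/4 + 2/4 + 1/4 + 1/4 = 5/4 = 1.25.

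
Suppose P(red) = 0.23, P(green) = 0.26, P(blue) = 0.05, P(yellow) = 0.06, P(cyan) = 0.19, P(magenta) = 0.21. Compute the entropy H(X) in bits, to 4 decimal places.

2.3806 bits

H = −Σ pᵢ log₂ pᵢ.
−0.23·log₂(0.23) = 0.4877
−0.26·log₂(0.26) = 0.5053
−0.05·log₂(0.05) = 0.2161
−0.06·log₂(0.06) = 0.2435
−0.19·log₂(0.19) = 0.4552
−0.21·log₂(0.21) = 0.4728
Sum ≈ 2.3806 → 2.3806 bits.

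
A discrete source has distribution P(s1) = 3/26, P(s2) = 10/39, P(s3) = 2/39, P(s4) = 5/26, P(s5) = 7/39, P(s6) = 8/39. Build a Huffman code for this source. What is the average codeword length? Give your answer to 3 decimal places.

Repeatedly combine the two least-probable nodes; the expected code length is the sum of the merged weights.
merge 2/39 + 3/26 → 1/6
merge 1/6 + 7/39 → 9/26
merge 5/26 + 8/39 → 31/78
merge 10/39 + 9/26 → 47/78
merge 31/78 + 47/78 → 1
L = 1/6 + 9/26 + 31/78 + 47/78 + 1 = 98/39 ≈ 2.513 bits/symbol.

2.513 bits/symbol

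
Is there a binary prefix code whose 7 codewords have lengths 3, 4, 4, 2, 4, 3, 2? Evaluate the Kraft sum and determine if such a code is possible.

With common denominator 2^4 = 16: Σ 2^(−ℓᵢ) = 2/16 + 1/16 + 1/16 + 4/16 + 1/16 + 2/16 + 4/16 = 15/16 = 0.9375.
Kraft's inequality requires Σ ≤ 1; here Σ = 0.9375 ≤ 1, so such a prefix code exists.

0.9375; yes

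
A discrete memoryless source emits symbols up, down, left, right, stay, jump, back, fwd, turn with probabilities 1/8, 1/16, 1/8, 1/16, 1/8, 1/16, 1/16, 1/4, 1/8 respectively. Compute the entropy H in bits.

3 bits

Each probability is a power of 1/2, so log₂(1/p) is an integer.
H = Σ p·log₂(1/p) = 1/8·3 + 1/16·4 + 1/8·3 + 1/16·4 + 1/8·3 + 1/16·4 + 1/16·4 + 1/4·2 + 1/8·3 = 3 bits.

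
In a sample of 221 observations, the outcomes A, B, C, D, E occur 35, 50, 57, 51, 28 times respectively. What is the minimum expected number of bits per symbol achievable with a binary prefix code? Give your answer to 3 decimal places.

2.285 bits/symbol

Probabilities are the counts divided by 221.
Repeatedly combine the two least-probable nodes; the expected code length is the sum of the merged weights.
merge 28/221 + 35/221 → 63/221
merge 50/221 + 3/13 → 101/221
merge 57/221 + 63/221 → 120/221
merge 101/221 + 120/221 → 1
L = 63/221 + 101/221 + 120/221 + 1 = 505/221 ≈ 2.285 bits/symbol.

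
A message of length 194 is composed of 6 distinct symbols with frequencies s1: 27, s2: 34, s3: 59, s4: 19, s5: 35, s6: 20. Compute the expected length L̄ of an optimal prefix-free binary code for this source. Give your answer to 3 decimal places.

2.515 bits/symbol

Probabilities are the counts divided by 194.
Repeatedly combine the two least-probable nodes; the expected code length is the sum of the merged weights.
merge 19/194 + 10/97 → 39/194
merge 27/194 + 17/97 → 61/194
merge 35/194 + 39/194 → 37/97
merge 59/194 + 61/194 → 60/97
merge 37/97 + 60/97 → 1
L = 39/194 + 61/194 + 37/97 + 60/97 + 1 = 244/97 ≈ 2.515 bits/symbol.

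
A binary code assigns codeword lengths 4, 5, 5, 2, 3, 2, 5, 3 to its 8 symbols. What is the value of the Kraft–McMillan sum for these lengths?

0.90625

With common denominator 2^5 = 32: Σ 2^(−ℓᵢ) = 2/32 + 1/32 + 1/32 + 8/32 + 4/32 + 8/32 + 1/32 + 4/32 = 29/32 = 0.90625.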